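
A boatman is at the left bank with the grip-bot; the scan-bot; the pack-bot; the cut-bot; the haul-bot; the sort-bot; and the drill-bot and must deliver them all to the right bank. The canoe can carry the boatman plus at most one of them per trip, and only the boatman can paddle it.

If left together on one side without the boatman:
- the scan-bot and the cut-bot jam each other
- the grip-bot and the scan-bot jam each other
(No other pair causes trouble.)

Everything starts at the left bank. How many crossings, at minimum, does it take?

15

Counting alone: the boatman can take at most 1 across per trip to the right bank, so moving all 7 needs at least 7 loaded trips out, with a return between consecutive ones — at least 13 crossings.
The safety rule pushes this higher. Following every safe sequence of crossings, the most of the 7 that can be at the right bank as the canoe arrives there on crossing 13 is 6 — never all 7.
So no plan with fewer than 15 crossings exists, and this one achieves 15:
1. Boatman goes to the right bank with the scan-bot.
2. Boatman goes back to the left bank alone.
3. Boatman goes to the right bank with the grip-bot.
4. Boatman goes back to the left bank with the scan-bot.
5. Boatman goes to the right bank with the cut-bot.
6. Boatman goes back to the left bank alone.
7. Boatman goes to the right bank with the pack-bot.
8. Boatman goes back to the left bank alone.
9. Boatman goes to the right bank with the haul-bot.
10. Boatman goes back to the left bank alone.
11. Boatman goes to the right bank with the sort-bot.
12. Boatman goes back to the left bank alone.
13. Boatman goes to the right bank with the drill-bot.
14. Boatman goes back to the left bank alone.
15. Boatman goes to the right bank with the scan-bot.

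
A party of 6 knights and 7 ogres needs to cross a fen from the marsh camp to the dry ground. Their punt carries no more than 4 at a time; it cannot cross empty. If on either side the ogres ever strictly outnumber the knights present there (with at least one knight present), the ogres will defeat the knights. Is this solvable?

No

The ogres already outnumber the knights at the marsh camp before anyone moves, so the starting position itself is disallowed.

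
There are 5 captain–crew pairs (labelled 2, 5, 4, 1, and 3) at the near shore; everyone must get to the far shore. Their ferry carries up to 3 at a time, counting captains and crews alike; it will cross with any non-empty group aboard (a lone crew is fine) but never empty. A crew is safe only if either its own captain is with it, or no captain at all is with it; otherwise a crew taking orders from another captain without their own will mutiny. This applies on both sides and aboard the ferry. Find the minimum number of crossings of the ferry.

11

Counting alone: each trip to the far shore takes at most 3 across and each return brings at least 1 back, so after t trips out (and t−1 returns) at most 3t − (t−1) of the 10 are across; that first reaches 10 at t = 5, so at least 9 crossings are needed.
The safety rule pushes this higher. Following every safe sequence of crossings, the most of the 10 that can be at the far shore as the ferry arrives there on crossing 9 is 9 — never all 10.
So no plan with fewer than 11 crossings exists, and this one achieves 11:
1. captain 2 and crew 2 cross → the far shore.
2. captain 2 crosses ← the near shore.
3. crew 1, crew 4, and crew 5 cross → the far shore.
4. crew 2 crosses ← the near shore.
5. captain 1, captain 4, and captain 5 cross → the far shore.
6. captain 5 and crew 5 cross ← the near shore.
7. captain 2, captain 3, and captain 5 cross → the far shore.
8. crew 4 crosses ← the near shore.
9. crew 2 and crew 5 cross → the far shore.
10. crew 2 crosses ← the near shore.
11. crew 2, crew 3, and crew 4 cross → the far shore.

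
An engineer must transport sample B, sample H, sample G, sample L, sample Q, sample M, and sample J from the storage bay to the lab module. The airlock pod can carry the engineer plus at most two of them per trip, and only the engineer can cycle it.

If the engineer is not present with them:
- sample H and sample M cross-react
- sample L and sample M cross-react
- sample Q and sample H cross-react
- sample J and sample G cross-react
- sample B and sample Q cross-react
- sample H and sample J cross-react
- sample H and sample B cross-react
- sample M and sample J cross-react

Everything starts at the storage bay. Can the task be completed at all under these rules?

No

Whatever the first load, the items left behind include a forbidden pair without the engineer. No opening move is safe, so no plan exists.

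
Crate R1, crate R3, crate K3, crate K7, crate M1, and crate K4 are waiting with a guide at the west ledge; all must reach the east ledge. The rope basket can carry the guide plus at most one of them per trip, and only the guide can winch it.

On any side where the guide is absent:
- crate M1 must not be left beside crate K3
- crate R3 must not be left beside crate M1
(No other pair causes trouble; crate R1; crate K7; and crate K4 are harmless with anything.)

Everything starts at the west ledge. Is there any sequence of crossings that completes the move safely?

Yes

1. Guide goes to the east ledge with crate M1.  [the west ledge: crate K3, crate K4, crate K7, crate R1, crate R3 | the east ledge: crate M1]
2. Guide goes back to the west ledge alone.  [the west ledge: crate K3, crate K4, crate K7, crate R1, crate R3 | the east ledge: crate M1]
3. Guide goes to the east ledge with crate R1.  [the west ledge: crate K3, crate K4, crate K7, crate R3 | the east ledge: crate M1, crate R1]
4. Guide goes back to the west ledge alone.  [the west ledge: crate K3, crate K4, crate K7, crate R3 | the east ledge: crate M1, crate R1]
5. Guide goes to the east ledge with crate R3.  [the west ledge: crate K3, crate K4, crate K7 | the east ledge: crate M1, crate R1, crate R3]
6. Guide goes back to the west ledge with crate M1.  [the west ledge: crate K3, crate K4, crate K7, crate M1 | the east ledge: crate R1, crate R3]
7. Guide goes to the east ledge with crate K3.  [the west ledge: crate K4, crate K7, crate M1 | the east ledge: crate K3, crate R1, crate R3]
8. Guide goes back to the west ledge alone.  [the west ledge: crate K4, crate K7, crate M1 | the east ledge: crate K3, crate R1, crate R3]
9. Guide goes to the east ledge with crate K7.  [the west ledge: crate K4, crate M1 | the east ledge: crate K3, crate K7, crate R1, crate R3]
10. Guide goes back to the west ledge alone.  [the west ledge: crate K4, crate M1 | the east ledge: crate K3, crate K7, crate R1, crate R3]
11. Guide goes to the east ledge with crate K4.  [the west ledge: crate M1 | the east ledge: crate K3, crate K4, crate K7, crate R1, crate R3]
12. Guide goes back to the west ledge alone.  [the west ledge: crate M1 | the east ledge: crate K3, crate K4, crate K7, crate R1, crate R3]
13. Guide goes to the east ledge with crate M1.  [the west ledge: — | the east ledge: crate K3, crate K4, crate K7, crate M1, crate R1, crate R3]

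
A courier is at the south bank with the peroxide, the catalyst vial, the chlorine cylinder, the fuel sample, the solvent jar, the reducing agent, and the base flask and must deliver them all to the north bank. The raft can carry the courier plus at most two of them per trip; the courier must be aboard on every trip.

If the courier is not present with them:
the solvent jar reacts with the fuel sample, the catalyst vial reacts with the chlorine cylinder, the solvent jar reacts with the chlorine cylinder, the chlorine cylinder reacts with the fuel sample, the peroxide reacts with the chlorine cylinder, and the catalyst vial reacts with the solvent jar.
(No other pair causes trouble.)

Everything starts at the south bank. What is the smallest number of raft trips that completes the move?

11

Counting alone: the courier can take at most 2 across per trip to the north bank, so moving all 7 needs at least 4 loaded trips out, with a return between consecutive ones — at least 7 crossings.
The safety rule pushes this higher. Following every safe sequence of crossings, the most of the 7 that can be at the north bank as the raft arrives there on crossings 7, 9 is 5, 6 respectively — never all 7.
So no plan with fewer than 11 crossings exists, and this one achieves 11:
1. Courier goes to the north bank with the chlorine cylinder and the solvent jar.  [the south bank: the base flask, the catalyst vial, the fuel sample, the peroxide, the reducing agent | the north bank: the chlorine cylinder, the solvent jar]
2. Courier goes back to the south bank with the chlorine cylinder.  [the south bank: the base flask, the catalyst vial, the chlorine cylinder, the fuel sample, the peroxide, the reducing agent | the north bank: the solvent jar]
3. Courier goes to the north bank with the chlorine cylinder and the peroxide.  [the south bank: the base flask, the catalyst vial, the fuel sample, the reducing agent | the north bank: the chlorine cylinder, the peroxide, the solvent jar]
4. Courier goes back to the south bank with the chlorine cylinder.  [the south bank: the base flask, the catalyst vial, the chlorine cylinder, the fuel sample, the reducing agent | the north bank: the peroxide, the solvent jar]
5. Courier goes to the north bank with the catalyst vial and the fuel sample.  [the south bank: the base flask, the chlorine cylinder, the reducing agent | the north bank: the catalyst vial, the fuel sample, the peroxide, the solvent jar]
6. Courier goes back to the south bank with the solvent jar.  [the south bank: the base flask, the chlorine cylinder, the reducing agent, the solvent jar | the north bank: the catalyst vial, the fuel sample, the peroxide]
7. Courier goes to the north bank with the chlorine cylinder and the reducing agent.  [the south bank: the base flask, the solvent jar | the north bank: the catalyst vial, the chlorine cylinder, the fuel sample, the peroxide, the reducing agent]
8. Courier goes back to the south bank with the chlorine cylinder.  [the south bank: the base flask, the chlorine cylinder, the solvent jar | the north bank: the catalyst vial, the fuel sample, the peroxide, the reducing agent]
9. Courier goes to the north bank with the base flask and the chlorine cylinder.  [the south bank: the solvent jar | the north bank: the base flask, the catalyst vial, the chlorine cylinder, the fuel sample, the peroxide, the reducing agent]
10. Courier goes back to the south bank with the chlorine cylinder.  [the south bank: the chlorine cylinder, the solvent jar | the north bank: the base flask, the catalyst vial, the fuel sample, the peroxide, the reducing agent]
11. Courier goes to the north bank with the chlorine cylinder and the solvent jar.  [the south bank: — | the north bank: the base flask, the catalyst vial, the chlorine cylinder, the fuel sample, the peroxide, the reducing agent, the solvent jar]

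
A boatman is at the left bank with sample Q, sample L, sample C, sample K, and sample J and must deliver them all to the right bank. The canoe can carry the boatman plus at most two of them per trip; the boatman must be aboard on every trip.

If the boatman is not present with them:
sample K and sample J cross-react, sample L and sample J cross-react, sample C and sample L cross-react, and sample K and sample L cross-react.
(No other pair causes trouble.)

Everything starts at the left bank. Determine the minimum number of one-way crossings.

7

Counting alone: the boatman can take at most 2 across per trip to the right bank, so moving all 5 needs at least 3 loaded trips out, with a return between consecutive ones — at least 5 crossings.
The safety rule pushes this higher. Following every safe sequence of crossings, the most of the 5 that can be at the right bank as the canoe arrives there on crossing 5 is 4 — never all 5.
So no plan with fewer than 7 crossings exists, and this one achieves 7:
1. Boatman goes to the right bank with sample K and sample L.  [the left bank: sample C, sample J, sample Q | the right bank: sample K, sample L]
2. Boatman goes back to the left bank with sample L.  [the left bank: sample C, sample J, sample L, sample Q | the right bank: sample K]
3. Boatman goes to the right bank with sample L and sample Q.  [the left bank: sample C, sample J | the right bank: sample K, sample L, sample Q]
4. Boatman goes back to the left bank with sample L.  [the left bank: sample C, sample J, sample L | the right bank: sample K, sample Q]
5. Boatman goes to the right bank with sample C and sample L.  [the left bank: sample J | the right bank: sample C, sample K, sample L, sample Q]
6. Boatman goes back to the left bank with sample L.  [the left bank: sample J, sample L | the right bank: sample C, sample K, sample Q]
7. Boatman goes to the right bank with sample J and sample L.  [the left bank: — | the right bank: sample C, sample J, sample K, sample L, sample Q]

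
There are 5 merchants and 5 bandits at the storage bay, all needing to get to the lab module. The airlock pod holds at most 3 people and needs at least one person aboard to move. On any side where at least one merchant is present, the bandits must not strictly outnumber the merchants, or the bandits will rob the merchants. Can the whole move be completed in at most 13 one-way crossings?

Yes

Yes — this plan uses 11 crossings (≤ 13):
1. 2 bandits → the lab module.  (the storage bay: 5M 3B; the lab module: 0M 2B)
2. 1 bandit ← the storage bay.  (the storage bay: 5M 4B; the lab module: 0M 1B)
3. 3 bandits → the lab module.  (the storage bay: 5M 1B; the lab module: 0M 4B)
4. 1 bandit ← the storage bay.  (the storage bay: 5M 2B; the lab module: 0M 3B)
5. 3 merchants → the lab module.  (the storage bay: 2M 2B; the lab module: 3M 3B)
6. 1 merchant and 1 bandit ← the storage bay.  (the storage bay: 3M 3B; the lab module: 2M 2B)
7. 3 merchants → the lab module.  (the storage bay: 0M 3B; the lab module: 5M 2B)
8. 1 bandit ← the storage bay.  (the storage bay: 0M 4B; the lab module: 5M 1B)
9. 2 bandits → the lab module.  (the storage bay: 0M 2B; the lab module: 5M 3B)
10. 1 bandit ← the storage bay.  (the storage bay: 0M 3B; the lab module: 5M 2B)
11. 3 bandits → the lab module.  (the storage bay: 0M 0B; the lab module: 5M 5B)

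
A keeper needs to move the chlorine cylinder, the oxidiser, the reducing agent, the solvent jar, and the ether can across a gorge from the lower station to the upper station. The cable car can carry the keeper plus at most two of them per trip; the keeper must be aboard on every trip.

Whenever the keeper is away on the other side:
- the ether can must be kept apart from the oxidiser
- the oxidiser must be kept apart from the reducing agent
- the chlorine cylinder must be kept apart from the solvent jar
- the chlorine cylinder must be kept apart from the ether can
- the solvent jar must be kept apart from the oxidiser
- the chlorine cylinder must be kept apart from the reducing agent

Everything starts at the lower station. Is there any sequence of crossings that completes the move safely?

Yes

1. Keeper goes to the upper station with the chlorine cylinder and the oxidiser.  [the lower station: the ether can, the reducing agent, the solvent jar | the upper station: the chlorine cylinder, the oxidiser]
2. Keeper goes back to the lower station alone.  [the lower station: the ether can, the reducing agent, the solvent jar | the upper station: the chlorine cylinder, the oxidiser]
3. Keeper goes to the upper station with the reducing agent.  [the lower station: the ether can, the solvent jar | the upper station: the chlorine cylinder, the oxidiser, the reducing agent]
4. Keeper goes back to the lower station with the chlorine cylinder and the oxidiser.  [the lower station: the chlorine cylinder, the ether can, the oxidiser, the solvent jar | the upper station: the reducing agent]
5. Keeper goes to the upper station with the ether can and the solvent jar.  [the lower station: the chlorine cylinder, the oxidiser | the upper station: the ether can, the reducing agent, the solvent jar]
6. Keeper goes back to the lower station alone.  [the lower station: the chlorine cylinder, the oxidiser | the upper station: the ether can, the reducing agent, the solvent jar]
7. Keeper goes to the upper station with the chlorine cylinder and the oxidiser.  [the lower station: — | the upper station: the chlorine cylinder, the ether can, the oxidiser, the reducing agent, the solvent jar]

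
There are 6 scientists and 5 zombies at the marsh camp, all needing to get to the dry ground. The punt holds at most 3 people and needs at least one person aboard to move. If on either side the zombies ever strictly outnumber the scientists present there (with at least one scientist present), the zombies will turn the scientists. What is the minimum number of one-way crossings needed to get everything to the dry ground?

9

Counting alone: each trip to the dry ground takes at most 3 across and each return brings at least 1 back, so after t trips out (and t−1 returns) at most 3t − (t−1) of the 11 are across; that first reaches 11 at t = 5, so at least 9 crossings are needed.
The plan below uses exactly 9 crossings, so it is optimal:
1. 3 zombies → the dry ground.  (the marsh camp: 6S 2Z; the dry ground: 0S 3Z)
2. 1 zombie ← the marsh camp.  (the marsh camp: 6S 3Z; the dry ground: 0S 2Z)
3. 3 scientists → the dry ground.  (the marsh camp: 3S 3Z; the dry ground: 3S 2Z)
4. 1 scientist ← the marsh camp.  (the marsh camp: 4S 3Z; the dry ground: 2S 2Z)
5. 2 scientists and 1 zombie → the dry ground.  (the marsh camp: 2S 2Z; the dry ground: 4S 3Z)
6. 1 scientist ← the marsh camp.  (the marsh camp: 3S 2Z; the dry ground: 3S 3Z)
7. 2 scientists and 1 zombie → the dry ground.  (the marsh camp: 1S 1Z; the dry ground: 5S 4Z)
8. 1 scientist ← the marsh camp.  (the marsh camp: 2S 1Z; the dry ground: 4S 4Z)
9. 2 scientists and 1 zombie → the dry ground.  (the marsh camp: 0S 0Z; the dry ground: 6S 5Z)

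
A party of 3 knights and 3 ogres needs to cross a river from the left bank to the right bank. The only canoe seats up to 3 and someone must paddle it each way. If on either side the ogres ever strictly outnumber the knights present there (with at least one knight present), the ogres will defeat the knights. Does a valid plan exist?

1. 2 ogres → the right bank.  (the left bank: 3K 1O; the right bank: 0K 2O)
2. 1 ogre ← the left bank.  (the left bank: 3K 2O; the right bank: 0K 1O)
3. 3 knights → the right bank.  (the left bank: 0K 2O; the right bank: 3K 1O)
4. 1 ogre ← the left bank.  (the left bank: 0K 3O; the right bank: 3K 0O)
5. 3 ogres → the right bank.  (the left bank: 0K 0O; the right bank: 3K 3O)

Yes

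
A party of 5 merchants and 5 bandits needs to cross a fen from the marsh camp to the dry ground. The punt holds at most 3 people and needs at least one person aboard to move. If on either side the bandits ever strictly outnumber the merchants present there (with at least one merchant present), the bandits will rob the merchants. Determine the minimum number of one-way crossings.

Counting alone: each trip to the dry ground takes at most 3 across and each return brings at least 1 back, so after t trips out (and t−1 returns) at most 3t − (t−1) of the 10 are across; that first reaches 10 at t = 5, so at least 9 crossings are needed.
The safety rule pushes this higher. Following every safe sequence of crossings, the most of the 10 that can be at the dry ground as the punt arrives there on crossing 9 is 9 — never all 10.
So no plan with fewer than 11 crossings exists, and this one achieves 11:
1. 2 bandits → the dry ground.  (the marsh camp: 5M 3B; the dry ground: 0M 2B)
2. 1 bandit ← the marsh camp.  (the marsh camp: 5M 4B; the dry ground: 0M 1B)
3. 3 bandits → the dry ground.  (the marsh camp: 5M 1B; the dry ground: 0M 4B)
4. 1 bandit ← the marsh camp.  (the marsh camp: 5M 2B; the dry ground: 0M 3B)
5. 3 merchants → the dry ground.  (the marsh camp: 2M 2B; the dry ground: 3M 3B)
6. 1 merchant and 1 bandit ← the marsh camp.  (the marsh camp: 3M 3B; the dry ground: 2M 2B)
7. 3 merchants → the dry ground.  (the marsh camp: 0M 3B; the dry ground: 5M 2B)
8. 1 bandit ← the marsh camp.  (the marsh camp: 0M 4B; the dry ground: 5M 1B)
9. 2 bandits → the dry ground.  (the marsh camp: 0M 2B; the dry ground: 5M 3B)
10. 1 bandit ← the marsh camp.  (the marsh camp: 0M 3B; the dry ground: 5M 2B)
11. 3 bandits → the dry ground.  (the marsh camp: 0M 0B; the dry ground: 5M 5B)

11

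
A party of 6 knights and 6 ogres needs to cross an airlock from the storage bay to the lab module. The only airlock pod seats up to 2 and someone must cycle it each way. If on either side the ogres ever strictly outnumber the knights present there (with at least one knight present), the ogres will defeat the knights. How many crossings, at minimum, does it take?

Following every safe sequence of crossings from the start, the most of the 12 that can be at the lab module as the airlock pod arrives there on crossings 1, 3, 5, 7, 9 is 2, 3, 4, 5, 6 respectively; the best ever achieved is 6 of 12.
From crossing 11 on, no configuration arises that was not already reachable earlier: only 15 distinct safe configurations (who is on which side, and where the airlock pod is) can ever be reached, none of them has everyone across, and every continuation just revisits them. They are: 0 knights + 0 ogres across (airlock pod back at the start); 0 knights + 1 ogre across (airlock pod there); 0 knights + 1 ogre across (airlock pod back at the start); 0 knights + 2 ogres across (airlock pod there); 0 knights + 2 ogres across (airlock pod back at the start); 0 knights + 3 ogres across (airlock pod there); 0 knights + 3 ogres across (airlock pod back at the start); 0 knights + 4 ogres across (airlock pod there); 0 knights + 4 ogres across (airlock pod back at the start); 0 knights + 5 ogres across (airlock pod there); 0 knights + 5 ogres across (airlock pod back at the start); 0 knights + 6 ogres across (airlock pod there); 1 knight + 1 ogre across (airlock pod there); 1 knight + 1 ogre across (airlock pod back at the start); 2 knights + 2 ogres across (airlock pod there). So no valid plan exists.

impossible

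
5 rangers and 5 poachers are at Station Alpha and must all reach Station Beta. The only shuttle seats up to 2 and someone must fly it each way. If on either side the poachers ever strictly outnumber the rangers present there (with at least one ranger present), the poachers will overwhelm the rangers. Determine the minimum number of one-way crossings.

impossible

Following every safe sequence of crossings from the start, the most of the 10 that can be at Station Beta as the shuttle arrives there on crossings 1, 3, 5, 7 is 2, 3, 4, 5 respectively; the best ever achieved is 5 of 10.
From crossing 9 on, no configuration arises that was not already reachable earlier: only 13 distinct safe configurations (who is on which side, and where the shuttle is) can ever be reached, none of them has everyone across, and every continuation just revisits them. They are: 0 rangers + 0 poachers across (shuttle back at the start); 0 rangers + 1 poacher across (shuttle there); 0 rangers + 1 poacher across (shuttle back at the start); 0 rangers + 2 poachers across (shuttle there); 0 rangers + 2 poachers across (shuttle back at the start); 0 rangers + 3 poachers across (shuttle there); 0 rangers + 3 poachers across (shuttle back at the start); 0 rangers + 4 poachers across (shuttle there); 0 rangers + 4 poachers across (shuttle back at the start); 0 rangers + 5 poachers across (shuttle there); 1 ranger + 1 poacher across (shuttle there); 1 ranger + 1 poacher across (shuttle back at the start); 2 rangers + 2 poachers across (shuttle there). So no valid plan exists.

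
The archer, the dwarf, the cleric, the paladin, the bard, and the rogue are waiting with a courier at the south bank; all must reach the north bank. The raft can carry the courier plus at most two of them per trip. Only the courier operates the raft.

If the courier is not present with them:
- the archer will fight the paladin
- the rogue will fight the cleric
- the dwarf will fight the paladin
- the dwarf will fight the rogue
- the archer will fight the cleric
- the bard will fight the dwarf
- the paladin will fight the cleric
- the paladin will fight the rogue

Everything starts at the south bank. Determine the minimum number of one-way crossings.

impossible

Whatever the first load, the items left behind include a forbidden pair without the courier. No opening move is safe, so no plan exists.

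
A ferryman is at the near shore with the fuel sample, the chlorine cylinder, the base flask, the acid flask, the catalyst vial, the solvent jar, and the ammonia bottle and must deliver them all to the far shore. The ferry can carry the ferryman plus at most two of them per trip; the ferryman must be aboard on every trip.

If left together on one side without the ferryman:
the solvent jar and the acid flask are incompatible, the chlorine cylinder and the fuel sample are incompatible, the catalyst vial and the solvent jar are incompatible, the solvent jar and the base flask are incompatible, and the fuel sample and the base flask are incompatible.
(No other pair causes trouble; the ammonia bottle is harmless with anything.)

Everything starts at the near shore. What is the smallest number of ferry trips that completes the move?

Counting alone: the ferryman can take at most 2 across per trip to the far shore, so moving all 7 needs at least 4 loaded trips out, with a return between consecutive ones — at least 7 crossings.
The safety rule pushes this higher. Following every safe sequence of crossings, the most of the 7 that can be at the far shore as the ferry arrives there on crossing 7 is 6 — never all 7.
So no plan with fewer than 9 crossings exists, and this one achieves 9:
1. Ferryman goes to the far shore with the fuel sample and the solvent jar.  [the near shore: the acid flask, the ammonia bottle, the base flask, the catalyst vial, the chlorine cylinder | the far shore: the fuel sample, the solvent jar]
2. Ferryman goes back to the near shore alone.  [the near shore: the acid flask, the ammonia bottle, the base flask, the catalyst vial, the chlorine cylinder | the far shore: the fuel sample, the solvent jar]
3. Ferryman goes to the far shore with the chlorine cylinder.  [the near shore: the acid flask, the ammonia bottle, the base flask, the catalyst vial | the far shore: the chlorine cylinder, the fuel sample, the solvent jar]
4. Ferryman goes back to the near shore with the fuel sample.  [the near shore: the acid flask, the ammonia bottle, the base flask, the catalyst vial, the fuel sample | the far shore: the chlorine cylinder, the solvent jar]
5. Ferryman goes to the far shore with the acid flask and the base flask.  [the near shore: the ammonia bottle, the catalyst vial, the fuel sample | the far shore: the acid flask, the base flask, the chlorine cylinder, the solvent jar]
6. Ferryman goes back to the near shore with the solvent jar.  [the near shore: the ammonia bottle, the catalyst vial, the fuel sample, the solvent jar | the far shore: the acid flask, the base flask, the chlorine cylinder]
7. Ferryman goes to the far shore with the ammonia bottle and the catalyst vial.  [the near shore: the fuel sample, the solvent jar | the far shore: the acid flask, the ammonia bottle, the base flask, the catalyst vial, the chlorine cylinder]
8. Ferryman goes back to the near shore alone.  [the near shore: the fuel sample, the solvent jar | the far shore: the acid flask, the ammonia bottle, the base flask, the catalyst vial, the chlorine cylinder]
9. Ferryman goes to the far shore with the fuel sample and the solvent jar.  [the near shore: — | the far shore: the acid flask, the ammonia bottle, the base flask, the catalyst vial, the chlorine cylinder, the fuel sample, the solvent jar]

9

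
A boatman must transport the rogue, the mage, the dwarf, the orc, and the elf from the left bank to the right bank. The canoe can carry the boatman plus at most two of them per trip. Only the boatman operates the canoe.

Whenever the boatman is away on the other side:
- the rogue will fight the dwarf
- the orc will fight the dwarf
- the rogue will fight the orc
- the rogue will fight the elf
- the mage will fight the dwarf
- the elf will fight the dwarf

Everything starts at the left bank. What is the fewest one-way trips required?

Counting alone: the boatman can take at most 2 across per trip to the right bank, so moving all 5 needs at least 3 loaded trips out, with a return between consecutive ones — at least 5 crossings.
The safety rule pushes this higher. Following every safe sequence of crossings, the most of the 5 that can be at the right bank as the canoe arrives there on crossing 5 is 4 — never all 5.
So no plan with fewer than 7 crossings exists, and this one achieves 7:
1. Boatman goes to the right bank with the dwarf and the rogue.
2. Boatman goes back to the left bank with the rogue.
3. Boatman goes to the right bank with the mage and the rogue.
4. Boatman goes back to the left bank with the dwarf.
5. Boatman goes to the right bank with the elf and the orc.
6. Boatman goes back to the left bank with the rogue.
7. Boatman goes to the right bank with the dwarf and the rogue.

7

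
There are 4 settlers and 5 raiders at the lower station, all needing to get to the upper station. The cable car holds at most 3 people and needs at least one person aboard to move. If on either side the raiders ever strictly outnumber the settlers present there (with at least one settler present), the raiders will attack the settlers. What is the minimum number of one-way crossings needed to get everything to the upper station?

impossible

The raiders already outnumber the settlers at the lower station before anyone moves, so the starting position itself is disallowed.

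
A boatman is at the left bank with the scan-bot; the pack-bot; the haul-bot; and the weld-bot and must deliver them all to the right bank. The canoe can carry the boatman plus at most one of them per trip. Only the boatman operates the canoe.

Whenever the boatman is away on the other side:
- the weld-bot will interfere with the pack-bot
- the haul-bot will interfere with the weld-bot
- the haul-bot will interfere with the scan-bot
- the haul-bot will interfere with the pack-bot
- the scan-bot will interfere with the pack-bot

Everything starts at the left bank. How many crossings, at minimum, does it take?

impossible

Whatever the first load, the items left behind include a forbidden pair without the boatman. No opening move is safe, so no plan exists.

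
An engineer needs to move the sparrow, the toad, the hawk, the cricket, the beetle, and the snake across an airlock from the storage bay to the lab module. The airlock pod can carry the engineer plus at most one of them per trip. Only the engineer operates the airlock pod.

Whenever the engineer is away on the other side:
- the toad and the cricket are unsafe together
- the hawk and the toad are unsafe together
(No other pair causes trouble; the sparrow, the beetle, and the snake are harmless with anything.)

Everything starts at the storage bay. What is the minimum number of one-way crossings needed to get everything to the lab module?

Counting alone: the engineer can take at most 1 across per trip to the lab module, so moving all 6 needs at least 6 loaded trips out, with a return between consecutive ones — at least 11 crossings.
The safety rule pushes this higher. Following every safe sequence of crossings, the most of the 6 that can be at the lab module as the airlock pod arrives there on crossing 11 is 5 — never all 6.
So no plan with fewer than 13 crossings exists, and this one achieves 13:
1. Engineer goes to the lab module with the toad.  [the storage bay: the beetle, the cricket, the hawk, the snake, the sparrow | the lab module: the toad]
2. Engineer goes back to the storage bay alone.  [the storage bay: the beetle, the cricket, the hawk, the snake, the sparrow | the lab module: the toad]
3. Engineer goes to the lab module with the sparrow.  [the storage bay: the beetle, the cricket, the hawk, the snake | the lab module: the sparrow, the toad]
4. Engineer goes back to the storage bay alone.  [the storage bay: the beetle, the cricket, the hawk, the snake | the lab module: the sparrow, the toad]
5. Engineer goes to the lab module with the hawk.  [the storage bay: the beetle, the cricket, the snake | the lab module: the hawk, the sparrow, the toad]
6. Engineer goes back to the storage bay with the toad.  [the storage bay: the beetle, the cricket, the snake, the toad | the lab module: the hawk, the sparrow]
7. Engineer goes to the lab module with the cricket.  [the storage bay: the beetle, the snake, the toad | the lab module: the cricket, the hawk, the sparrow]
8. Engineer goes back to the storage bay alone.  [the storage bay: the beetle, the snake, the toad | the lab module: the cricket, the hawk, the sparrow]
9. Engineer goes to the lab module with the beetle.  [the storage bay: the snake, the toad | the lab module: the beetle, the cricket, the hawk, the sparrow]
10. Engineer goes back to the storage bay alone.  [the storage bay: the snake, the toad | the lab module: the beetle, the cricket, the hawk, the sparrow]
11. Engineer goes to the lab module with the snake.  [the storage bay: the toad | the lab module: the beetle, the cricket, the hawk, the snake, the sparrow]
12. Engineer goes back to the storage bay alone.  [the storage bay: the toad | the lab module: the beetle, the cricket, the hawk, the snake, the sparrow]
13. Engineer goes to the lab module with the toad.  [the storage bay: — | the lab module: the beetle, the cricket, the hawk, the snake, the sparrow, the toad]

13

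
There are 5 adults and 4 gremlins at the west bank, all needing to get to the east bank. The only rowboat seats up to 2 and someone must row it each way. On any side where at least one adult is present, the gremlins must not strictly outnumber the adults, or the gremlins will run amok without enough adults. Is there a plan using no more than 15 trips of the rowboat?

Yes — this plan uses 15 crossings (≤ 15):
1. 2 gremlins → the east bank.  (the west bank: 5A 2G; the east bank: 0A 2G)
2. 1 gremlin ← the west bank.  (the west bank: 5A 3G; the east bank: 0A 1G)
3. 2 gremlins → the east bank.  (the west bank: 5A 1G; the east bank: 0A 3G)
4. 1 gremlin ← the west bank.  (the west bank: 5A 2G; the east bank: 0A 2G)
5. 2 adults → the east bank.  (the west bank: 3A 2G; the east bank: 2A 2G)
6. 1 gremlin ← the west bank.  (the west bank: 3A 3G; the east bank: 2A 1G)
7. 1 adult and 1 gremlin → the east bank.  (the west bank: 2A 2G; the east bank: 3A 2G)
8. 1 adult ← the west bank.  (the west bank: 3A 2G; the east bank: 2A 2G)
9. 1 adult and 1 gremlin → the east bank.  (the west bank: 2A 1G; the east bank: 3A 3G)
10. 1 gremlin ← the west bank.  (the west bank: 2A 2G; the east bank: 3A 2G)
11. 1 adult and 1 gremlin → the east bank.  (the west bank: 1A 1G; the east bank: 4A 3G)
12. 1 adult ← the west bank.  (the west bank: 2A 1G; the east bank: 3A 3G)
13. 1 adult and 1 gremlin → the east bank.  (the west bank: 1A 0G; the east bank: 4A 4G)
14. 1 gremlin ← the west bank.  (the west bank: 1A 1G; the east bank: 4A 3G)
15. 1 adult and 1 gremlin → the east bank.  (the west bank: 0A 0G; the east bank: 5A 4G)

Yes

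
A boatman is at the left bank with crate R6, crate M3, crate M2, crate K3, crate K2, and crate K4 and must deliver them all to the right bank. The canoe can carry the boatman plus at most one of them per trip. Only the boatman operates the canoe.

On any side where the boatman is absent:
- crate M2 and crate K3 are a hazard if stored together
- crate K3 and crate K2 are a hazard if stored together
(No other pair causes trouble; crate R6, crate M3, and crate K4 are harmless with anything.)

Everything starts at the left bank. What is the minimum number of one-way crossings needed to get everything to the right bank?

13

Counting alone: the boatman can take at most 1 across per trip to the right bank, so moving all 6 needs at least 6 loaded trips out, with a return between consecutive ones — at least 11 crossings.
The safety rule pushes this higher. Following every safe sequence of crossings, the most of the 6 that can be at the right bank as the canoe arrives there on crossing 11 is 5 — never all 6.
So no plan with fewer than 13 crossings exists, and this one achieves 13:
1. Boatman goes to the right bank with crate K3.
2. Boatman goes back to the left bank alone.
3. Boatman goes to the right bank with crate R6.
4. Boatman goes back to the left bank alone.
5. Boatman goes to the right bank with crate M3.
6. Boatman goes back to the left bank alone.
7. Boatman goes to the right bank with crate M2.
8. Boatman goes back to the left bank with crate K3.
9. Boatman goes to the right bank with crate K2.
10. Boatman goes back to the left bank alone.
11. Boatman goes to the right bank with crate K4.
12. Boatman goes back to the left bank alone.
13. Boatman goes to the right bank with crate K3.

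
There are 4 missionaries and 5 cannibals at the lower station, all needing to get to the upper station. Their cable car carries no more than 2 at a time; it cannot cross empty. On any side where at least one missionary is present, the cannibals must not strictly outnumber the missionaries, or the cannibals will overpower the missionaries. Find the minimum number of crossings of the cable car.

impossible

The cannibals already outnumber the missionaries at the lower station before anyone moves, so the starting position itself is disallowed.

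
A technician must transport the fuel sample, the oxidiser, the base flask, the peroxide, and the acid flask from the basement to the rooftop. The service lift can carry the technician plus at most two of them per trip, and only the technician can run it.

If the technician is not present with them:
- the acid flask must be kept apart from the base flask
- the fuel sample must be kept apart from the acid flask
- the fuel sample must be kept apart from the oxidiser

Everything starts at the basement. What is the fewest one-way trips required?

Counting alone: the technician can take at most 2 across per trip to the rooftop, so moving all 5 needs at least 3 loaded trips out, with a return between consecutive ones — at least 5 crossings.
The plan below uses exactly 5 crossings, so it is optimal:
1. Technician goes to the rooftop with the base flask and the fuel sample.
2. Technician goes back to the basement alone.
3. Technician goes to the rooftop with the peroxide.
4. Technician goes back to the basement alone.
5. Technician goes to the rooftop with the acid flask and the oxidiser.

5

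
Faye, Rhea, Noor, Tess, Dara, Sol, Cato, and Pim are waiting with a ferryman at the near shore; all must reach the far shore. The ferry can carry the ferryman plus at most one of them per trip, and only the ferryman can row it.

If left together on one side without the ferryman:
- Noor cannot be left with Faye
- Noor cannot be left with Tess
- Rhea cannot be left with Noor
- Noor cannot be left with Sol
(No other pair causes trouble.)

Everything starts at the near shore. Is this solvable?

No

Following every safe sequence of crossings from the start, the most of the 8 that can be at the far shore as the ferry arrives there on crossings 1, 3, 5, 7, 9 is 1, 2, 3, 4, 5 respectively; the best ever achieved is 5 of 8.
From crossing 11 on, no configuration arises that was not already reachable earlier: only 88 distinct safe configurations (who is on which side, and where the ferry is) can ever be reached, none of them has everyone across, and every continuation just revisits them. So no valid plan exists.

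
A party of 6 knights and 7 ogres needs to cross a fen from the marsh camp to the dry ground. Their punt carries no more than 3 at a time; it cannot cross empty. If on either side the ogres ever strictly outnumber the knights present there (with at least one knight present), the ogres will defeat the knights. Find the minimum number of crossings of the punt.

The ogres already outnumber the knights at the marsh camp before anyone moves, so the starting position itself is disallowed.

impossible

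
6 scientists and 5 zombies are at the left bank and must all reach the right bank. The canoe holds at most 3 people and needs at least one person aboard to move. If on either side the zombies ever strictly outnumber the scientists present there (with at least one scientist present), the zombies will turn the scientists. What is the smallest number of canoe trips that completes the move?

Counting alone: each trip to the right bank takes at most 3 across and each return brings at least 1 back, so after t trips out (and t−1 returns) at most 3t − (t−1) of the 11 are across; that first reaches 11 at t = 5, so at least 9 crossings are needed.
The plan below uses exactly 9 crossings, so it is optimal:
1. 3 zombies → the right bank.  (the left bank: 6S 2Z; the right bank: 0S 3Z)
2. 1 zombie ← the left bank.  (the left bank: 6S 3Z; the right bank: 0S 2Z)
3. 3 scientists → the right bank.  (the left bank: 3S 3Z; the right bank: 3S 2Z)
4. 1 scientist ← the left bank.  (the left bank: 4S 3Z; the right bank: 2S 2Z)
5. 2 scientists and 1 zombie → the right bank.  (the left bank: 2S 2Z; the right bank: 4S 3Z)
6. 1 scientist ← the left bank.  (the left bank: 3S 2Z; the right bank: 3S 3Z)
7. 2 scientists and 1 zombie → the right bank.  (the left bank: 1S 1Z; the right bank: 5S 4Z)
8. 1 scientist ← the left bank.  (the left bank: 2S 1Z; the right bank: 4S 4Z)
9. 2 scientists and 1 zombie → the right bank.  (the left bank: 0S 0Z; the right bank: 6S 5Z)

9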